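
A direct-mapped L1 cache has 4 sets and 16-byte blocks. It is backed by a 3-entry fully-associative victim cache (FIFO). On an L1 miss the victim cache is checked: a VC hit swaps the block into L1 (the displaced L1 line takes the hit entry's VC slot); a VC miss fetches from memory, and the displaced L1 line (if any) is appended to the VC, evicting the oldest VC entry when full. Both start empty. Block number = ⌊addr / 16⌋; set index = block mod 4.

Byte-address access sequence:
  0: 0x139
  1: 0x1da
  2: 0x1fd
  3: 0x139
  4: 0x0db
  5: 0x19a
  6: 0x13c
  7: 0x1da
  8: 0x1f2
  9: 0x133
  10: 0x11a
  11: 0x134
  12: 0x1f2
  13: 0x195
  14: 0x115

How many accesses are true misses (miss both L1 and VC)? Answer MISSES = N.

#0 0x139→b19/s3 MISS; vc=[]
#1 0x1da→b29/s1 MISS; vc=[]
#2 0x1fd→b31/s3 MISS; vc=[19]
#3 0x139→b19/s3 VC-HIT; vc=[31]
#4 0xdb→b13/s1 MISS; vc=[31,29]
#5 0x19a→b25/s1 MISS; vc=[31,29,13]
#6 0x13c→b19/s3 L1-HIT; vc=[31,29,13]
#7 0x1da→b29/s1 VC-HIT; vc=[31,25,13]
#8 0x1f2→b31/s3 VC-HIT; vc=[19,25,13]
#9 0x133→b19/s3 VC-HIT; vc=[31,25,13]
#10 0x11a→b17/s1 MISS; vc=[25,13,29]
#11 0x134→b19/s3 L1-HIT; vc=[25,13,29]
#12 0x1f2→b31/s3 MISS; vc=[13,29,19]
#13 0x195→b25/s1 MISS; vc=[29,19,17]
#14 0x115→b17/s1 VC-HIT; vc=[29,19,25]

MISSES = 8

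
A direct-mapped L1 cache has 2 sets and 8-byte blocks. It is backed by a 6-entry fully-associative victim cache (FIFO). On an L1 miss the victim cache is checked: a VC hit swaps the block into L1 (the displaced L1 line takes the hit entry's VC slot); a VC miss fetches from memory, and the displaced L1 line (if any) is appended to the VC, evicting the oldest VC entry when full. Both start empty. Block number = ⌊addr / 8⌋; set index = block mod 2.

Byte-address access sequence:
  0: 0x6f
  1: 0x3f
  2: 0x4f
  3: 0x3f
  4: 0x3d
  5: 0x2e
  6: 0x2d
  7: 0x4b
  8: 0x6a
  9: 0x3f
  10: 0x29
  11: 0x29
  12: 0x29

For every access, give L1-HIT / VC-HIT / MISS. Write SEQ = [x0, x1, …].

0: 0x6f (blk 13, set 1) → MISS  vc=[]
1: 0x3f (blk 7, set 1) → MISS  vc=[13]
2: 0x4f (blk 9, set 1) → MISS  vc=[13, 7]
3: 0x3f (blk 7, set 1) → VC-HIT  vc=[13, 9]
4: 0x3d (blk 7, set 1) → L1-HIT  vc=[13, 9]
5: 0x2e (blk 5, set 1) → MISS  vc=[13, 9, 7]
6: 0x2d (blk 5, set 1) → L1-HIT  vc=[13, 9, 7]
7: 0x4b (blk 9, set 1) → VC-HIT  vc=[13, 5, 7]
8: 0x6a (blk 13, set 1) → VC-HIT  vc=[9, 5, 7]
9: 0x3f (blk 7, set 1) → VC-HIT  vc=[9, 5, 13]
10: 0x29 (blk 5, set 1) → VC-HIT  vc=[9, 7, 13]
11: 0x29 (blk 5, set 1) → L1-HIT  vc=[9, 7, 13]
12: 0x29 (blk 5, set 1) → L1-HIT  vc=[9, 7, 13]

SEQ = [MISS, MISS, MISS, VC-HIT, L1-HIT, MISS, L1-HIT, VC-HIT, VC-HIT, VC-HIT, VC-HIT, L1-HIT, L1-HIT]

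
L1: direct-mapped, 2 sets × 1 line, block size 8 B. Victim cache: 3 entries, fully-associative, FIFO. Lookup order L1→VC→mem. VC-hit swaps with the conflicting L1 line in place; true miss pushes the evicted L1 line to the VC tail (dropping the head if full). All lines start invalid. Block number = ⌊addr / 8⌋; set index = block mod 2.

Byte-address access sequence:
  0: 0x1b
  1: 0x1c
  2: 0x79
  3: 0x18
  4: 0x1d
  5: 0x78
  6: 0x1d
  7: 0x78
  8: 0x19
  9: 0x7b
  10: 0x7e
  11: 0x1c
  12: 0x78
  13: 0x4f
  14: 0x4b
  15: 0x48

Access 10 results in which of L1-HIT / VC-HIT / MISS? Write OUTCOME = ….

OUTCOME = L1-HIT

  [0] addr=0x1b blk=3 s=1: MISS | VC []
  [1] addr=0x1c blk=3 s=1: L1-HIT | VC []
  [2] addr=0x79 blk=15 s=1: MISS | VC [3]
  [3] addr=0x18 blk=3 s=1: VC-HIT | VC [15]
  [4] addr=0x1d blk=3 s=1: L1-HIT | VC [15]
  [5] addr=0x78 blk=15 s=1: VC-HIT | VC [3]
  [6] addr=0x1d blk=3 s=1: VC-HIT | VC [15]
  [7] addr=0x78 blk=15 s=1: VC-HIT | VC [3]
  [8] addr=0x19 blk=3 s=1: VC-HIT | VC [15]
  [9] addr=0x7b blk=15 s=1: VC-HIT | VC [3]
  [10] addr=0x7e blk=15 s=1: L1-HIT | VC [3]
  [11] addr=0x1c blk=3 s=1: VC-HIT | VC [15]
  [12] addr=0x78 blk=15 s=1: VC-HIT | VC [3]
  [13] addr=0x4f blk=9 s=1: MISS | VC [3, 15]
  [14] addr=0x4b blk=9 s=1: L1-HIT | VC [3, 15]
  [15] addr=0x48 blk=9 s=1: L1-HIT | VC [3, 15]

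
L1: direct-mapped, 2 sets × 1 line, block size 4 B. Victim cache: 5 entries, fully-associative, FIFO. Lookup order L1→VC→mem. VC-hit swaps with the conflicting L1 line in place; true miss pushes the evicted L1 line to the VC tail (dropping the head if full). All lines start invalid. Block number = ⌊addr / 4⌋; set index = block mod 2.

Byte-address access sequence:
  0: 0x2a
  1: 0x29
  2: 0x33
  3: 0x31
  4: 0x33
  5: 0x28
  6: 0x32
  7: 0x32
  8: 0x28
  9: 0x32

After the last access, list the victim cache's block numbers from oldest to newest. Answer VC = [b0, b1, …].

0: 0x2a (blk 10, set 0) → MISS  vc=[]
1: 0x29 (blk 10, set 0) → L1-HIT  vc=[]
2: 0x33 (blk 12, set 0) → MISS  vc=[10]
3: 0x31 (blk 12, set 0) → L1-HIT  vc=[10]
4: 0x33 (blk 12, set 0) → L1-HIT  vc=[10]
5: 0x28 (blk 10, set 0) → VC-HIT  vc=[12]
6: 0x32 (blk 12, set 0) → VC-HIT  vc=[10]
7: 0x32 (blk 12, set 0) → L1-HIT  vc=[10]
8: 0x28 (blk 10, set 0) → VC-HIT  vc=[12]
9: 0x32 (blk 12, set 0) → VC-HIT  vc=[10]

VC = [10]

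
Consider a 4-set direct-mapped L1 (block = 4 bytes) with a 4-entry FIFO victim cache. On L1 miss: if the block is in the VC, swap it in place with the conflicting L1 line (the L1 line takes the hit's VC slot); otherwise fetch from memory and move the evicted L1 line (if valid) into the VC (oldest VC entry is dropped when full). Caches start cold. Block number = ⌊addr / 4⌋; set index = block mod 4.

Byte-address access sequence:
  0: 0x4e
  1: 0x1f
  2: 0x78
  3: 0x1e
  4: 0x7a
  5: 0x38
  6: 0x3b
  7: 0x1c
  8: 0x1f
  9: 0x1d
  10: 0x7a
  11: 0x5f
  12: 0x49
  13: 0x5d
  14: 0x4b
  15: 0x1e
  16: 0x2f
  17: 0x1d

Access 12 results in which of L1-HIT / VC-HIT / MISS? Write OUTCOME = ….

#0 0x4e→b19/s3 MISS; vc=[]
#1 0x1f→b7/s3 MISS; vc=[19]
#2 0x78→b30/s2 MISS; vc=[19]
#3 0x1e→b7/s3 L1-HIT; vc=[19]
#4 0x7a→b30/s2 L1-HIT; vc=[19]
#5 0x38→b14/s2 MISS; vc=[19,30]
#6 0x3b→b14/s2 L1-HIT; vc=[19,30]
#7 0x1c→b7/s3 L1-HIT; vc=[19,30]
#8 0x1f→b7/s3 L1-HIT; vc=[19,30]
#9 0x1d→b7/s3 L1-HIT; vc=[19,30]
#10 0x7a→b30/s2 VC-HIT; vc=[19,14]
#11 0x5f→b23/s3 MISS; vc=[19,14,7]
#12 0x49→b18/s2 MISS; vc=[19,14,7,30]
#13 0x5d→b23/s3 L1-HIT; vc=[19,14,7,30]
#14 0x4b→b18/s2 L1-HIT; vc=[19,14,7,30]
#15 0x1e→b7/s3 VC-HIT; vc=[19,14,23,30]
#16 0x2f→b11/s3 MISS; vc=[14,23,30,7]
#17 0x1d→b7/s3 VC-HIT; vc=[14,23,30,11]

OUTCOME = MISS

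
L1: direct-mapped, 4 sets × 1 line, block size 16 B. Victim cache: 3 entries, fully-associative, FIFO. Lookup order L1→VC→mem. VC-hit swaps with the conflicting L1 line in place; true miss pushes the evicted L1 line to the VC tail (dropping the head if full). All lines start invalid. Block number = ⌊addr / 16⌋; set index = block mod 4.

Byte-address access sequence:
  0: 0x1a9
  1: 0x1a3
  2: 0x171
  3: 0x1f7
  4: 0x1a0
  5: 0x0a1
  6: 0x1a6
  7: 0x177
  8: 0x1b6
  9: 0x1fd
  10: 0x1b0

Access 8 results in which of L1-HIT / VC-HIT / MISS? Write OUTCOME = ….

#0 0x1a9→b26/s2 MISS; vc=[]
#1 0x1a3→b26/s2 L1-HIT; vc=[]
#2 0x171→b23/s3 MISS; vc=[]
#3 0x1f7→b31/s3 MISS; vc=[23]
#4 0x1a0→b26/s2 L1-HIT; vc=[23]
#5 0xa1→b10/s2 MISS; vc=[23,26]
#6 0x1a6→b26/s2 VC-HIT; vc=[23,10]
#7 0x177→b23/s3 VC-HIT; vc=[31,10]
#8 0x1b6→b27/s3 MISS; vc=[31,10,23]
#9 0x1fd→b31/s3 VC-HIT; vc=[27,10,23]
#10 0x1b0→b27/s3 VC-HIT; vc=[31,10,23]

OUTCOME = MISS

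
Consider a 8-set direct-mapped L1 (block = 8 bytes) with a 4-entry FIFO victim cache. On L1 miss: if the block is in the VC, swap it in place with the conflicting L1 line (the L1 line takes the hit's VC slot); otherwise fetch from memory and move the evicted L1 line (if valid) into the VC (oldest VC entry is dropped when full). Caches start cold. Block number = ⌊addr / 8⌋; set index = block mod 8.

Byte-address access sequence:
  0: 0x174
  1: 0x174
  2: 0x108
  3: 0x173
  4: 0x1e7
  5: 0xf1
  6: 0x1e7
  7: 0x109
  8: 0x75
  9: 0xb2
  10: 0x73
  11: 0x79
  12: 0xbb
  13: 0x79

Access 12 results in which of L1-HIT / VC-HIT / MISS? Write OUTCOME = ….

  [0] addr=0x174 blk=46 s=6: MISS | VC []
  [1] addr=0x174 blk=46 s=6: L1-HIT | VC []
  [2] addr=0x108 blk=33 s=1: MISS | VC []
  [3] addr=0x173 blk=46 s=6: L1-HIT | VC []
  [4] addr=0x1e7 blk=60 s=4: MISS | VC []
  [5] addr=0xf1 blk=30 s=6: MISS | VC [46]
  [6] addr=0x1e7 blk=60 s=4: L1-HIT | VC [46]
  [7] addr=0x109 blk=33 s=1: L1-HIT | VC [46]
  [8] addr=0x75 blk=14 s=6: MISS | VC [46, 30]
  [9] addr=0xb2 blk=22 s=6: MISS | VC [46, 30, 14]
  [10] addr=0x73 blk=14 s=6: VC-HIT | VC [46, 30, 22]
  [11] addr=0x79 blk=15 s=7: MISS | VC [46, 30, 22]
  [12] addr=0xbb blk=23 s=7: MISS | VC [46, 30, 22, 15]
  [13] addr=0x79 blk=15 s=7: VC-HIT | VC [46, 30, 22, 23]

OUTCOME = MISS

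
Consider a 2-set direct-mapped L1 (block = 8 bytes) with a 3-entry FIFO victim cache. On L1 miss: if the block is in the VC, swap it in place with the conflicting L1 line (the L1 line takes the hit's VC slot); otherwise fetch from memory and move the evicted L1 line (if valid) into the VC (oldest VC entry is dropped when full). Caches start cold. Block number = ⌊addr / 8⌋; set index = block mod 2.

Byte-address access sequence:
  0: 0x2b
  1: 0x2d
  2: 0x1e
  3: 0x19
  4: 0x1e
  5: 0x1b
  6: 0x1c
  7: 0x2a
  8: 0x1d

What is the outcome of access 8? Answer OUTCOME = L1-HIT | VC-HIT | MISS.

OUTCOME = VC-HIT

  [0] addr=0x2b blk=5 s=1: MISS | VC []
  [1] addr=0x2d blk=5 s=1: L1-HIT | VC []
  [2] addr=0x1e blk=3 s=1: MISS | VC [5]
  [3] addr=0x19 blk=3 s=1: L1-HIT | VC [5]
  [4] addr=0x1e blk=3 s=1: L1-HIT | VC [5]
  [5] addr=0x1b blk=3 s=1: L1-HIT | VC [5]
  [6] addr=0x1c blk=3 s=1: L1-HIT | VC [5]
  [7] addr=0x2a blk=5 s=1: VC-HIT | VC [3]
  [8] addr=0x1d blk=3 s=1: VC-HIT | VC [5]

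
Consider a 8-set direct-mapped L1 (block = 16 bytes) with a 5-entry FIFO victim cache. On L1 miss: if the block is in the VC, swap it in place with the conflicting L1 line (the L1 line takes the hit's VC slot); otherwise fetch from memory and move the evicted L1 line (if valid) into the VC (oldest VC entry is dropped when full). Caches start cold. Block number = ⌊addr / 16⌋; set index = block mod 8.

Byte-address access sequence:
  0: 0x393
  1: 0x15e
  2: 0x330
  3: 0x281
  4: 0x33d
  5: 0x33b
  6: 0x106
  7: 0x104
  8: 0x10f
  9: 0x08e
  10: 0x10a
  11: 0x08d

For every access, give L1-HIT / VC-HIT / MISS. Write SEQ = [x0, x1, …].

SEQ = [MISS, MISS, MISS, MISS, L1-HIT, L1-HIT, MISS, L1-HIT, L1-HIT, MISS, VC-HIT, VC-HIT]

  [0] addr=0x393 blk=57 s=1: MISS | VC []
  [1] addr=0x15e blk=21 s=5: MISS | VC []
  [2] addr=0x330 blk=51 s=3: MISS | VC []
  [3] addr=0x281 blk=40 s=0: MISS | VC []
  [4] addr=0x33d blk=51 s=3: L1-HIT | VC []
  [5] addr=0x33b blk=51 s=3: L1-HIT | VC []
  [6] addr=0x106 blk=16 s=0: MISS | VC [40]
  [7] addr=0x104 blk=16 s=0: L1-HIT | VC [40]
  [8] addr=0x10f blk=16 s=0: L1-HIT | VC [40]
  [9] addr=0x8e blk=8 s=0: MISS | VC [40, 16]
  [10] addr=0x10a blk=16 s=0: VC-HIT | VC [40, 8]
  [11] addr=0x8d blk=8 s=0: VC-HIT | VC [40, 16]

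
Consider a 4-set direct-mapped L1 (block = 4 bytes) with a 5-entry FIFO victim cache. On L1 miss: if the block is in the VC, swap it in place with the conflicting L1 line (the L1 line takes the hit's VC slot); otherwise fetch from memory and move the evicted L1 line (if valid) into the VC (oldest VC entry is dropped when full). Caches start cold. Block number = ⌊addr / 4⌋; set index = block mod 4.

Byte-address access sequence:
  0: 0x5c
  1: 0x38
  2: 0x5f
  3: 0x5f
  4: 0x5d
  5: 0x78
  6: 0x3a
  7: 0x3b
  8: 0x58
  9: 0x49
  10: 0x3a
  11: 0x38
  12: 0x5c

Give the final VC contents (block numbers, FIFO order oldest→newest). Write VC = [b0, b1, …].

VC = [30, 18, 22]

  [0] addr=0x5c blk=23 s=3: MISS | VC []
  [1] addr=0x38 blk=14 s=2: MISS | VC []
  [2] addr=0x5f blk=23 s=3: L1-HIT | VC []
  [3] addr=0x5f blk=23 s=3: L1-HIT | VC []
  [4] addr=0x5d blk=23 s=3: L1-HIT | VC []
  [5] addr=0x78 blk=30 s=2: MISS | VC [14]
  [6] addr=0x3a blk=14 s=2: VC-HIT | VC [30]
  [7] addr=0x3b blk=14 s=2: L1-HIT | VC [30]
  [8] addr=0x58 blk=22 s=2: MISS | VC [30, 14]
  [9] addr=0x49 blk=18 s=2: MISS | VC [30, 14, 22]
  [10] addr=0x3a blk=14 s=2: VC-HIT | VC [30, 18, 22]
  [11] addr=0x38 blk=14 s=2: L1-HIT | VC [30, 18, 22]
  [12] addr=0x5c blk=23 s=3: L1-HIT | VC [30, 18, 22]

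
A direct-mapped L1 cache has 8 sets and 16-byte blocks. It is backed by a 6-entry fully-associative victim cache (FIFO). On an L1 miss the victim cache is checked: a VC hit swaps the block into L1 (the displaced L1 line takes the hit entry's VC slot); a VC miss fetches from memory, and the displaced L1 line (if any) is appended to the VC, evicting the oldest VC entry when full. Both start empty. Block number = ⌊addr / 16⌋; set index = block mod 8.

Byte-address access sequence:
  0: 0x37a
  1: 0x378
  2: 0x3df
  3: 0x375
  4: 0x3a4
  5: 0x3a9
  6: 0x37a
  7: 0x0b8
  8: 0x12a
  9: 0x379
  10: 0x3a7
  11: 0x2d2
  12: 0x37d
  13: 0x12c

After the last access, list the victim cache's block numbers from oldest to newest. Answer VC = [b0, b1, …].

0: 0x37a (blk 55, set 7) → MISS  vc=[]
1: 0x378 (blk 55, set 7) → L1-HIT  vc=[]
2: 0x3df (blk 61, set 5) → MISS  vc=[]
3: 0x375 (blk 55, set 7) → L1-HIT  vc=[]
4: 0x3a4 (blk 58, set 2) → MISS  vc=[]
5: 0x3a9 (blk 58, set 2) → L1-HIT  vc=[]
6: 0x37a (blk 55, set 7) → L1-HIT  vc=[]
7: 0xb8 (blk 11, set 3) → MISS  vc=[]
8: 0x12a (blk 18, set 2) → MISS  vc=[58]
9: 0x379 (blk 55, set 7) → L1-HIT  vc=[58]
10: 0x3a7 (blk 58, set 2) → VC-HIT  vc=[18]
11: 0x2d2 (blk 45, set 5) → MISS  vc=[18, 61]
12: 0x37d (blk 55, set 7) → L1-HIT  vc=[18, 61]
13: 0x12c (blk 18, set 2) → VC-HIT  vc=[58, 61]

VC = [58, 61]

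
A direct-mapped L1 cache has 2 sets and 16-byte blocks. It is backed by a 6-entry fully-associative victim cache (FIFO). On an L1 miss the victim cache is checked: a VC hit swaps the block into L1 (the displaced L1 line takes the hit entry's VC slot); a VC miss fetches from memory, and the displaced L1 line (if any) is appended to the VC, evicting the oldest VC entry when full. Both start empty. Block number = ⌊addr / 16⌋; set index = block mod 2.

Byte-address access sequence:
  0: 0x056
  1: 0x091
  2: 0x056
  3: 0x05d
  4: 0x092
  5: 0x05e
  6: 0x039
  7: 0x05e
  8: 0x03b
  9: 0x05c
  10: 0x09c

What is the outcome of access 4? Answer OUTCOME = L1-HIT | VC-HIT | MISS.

#0 0x56→b5/s1 MISS; vc=[]
#1 0x91→b9/s1 MISS; vc=[5]
#2 0x56→b5/s1 VC-HIT; vc=[9]
#3 0x5d→b5/s1 L1-HIT; vc=[9]
#4 0x92→b9/s1 VC-HIT; vc=[5]
#5 0x5e→b5/s1 VC-HIT; vc=[9]
#6 0x39→b3/s1 MISS; vc=[9,5]
#7 0x5e→b5/s1 VC-HIT; vc=[9,3]
#8 0x3b→b3/s1 VC-HIT; vc=[9,5]
#9 0x5c→b5/s1 VC-HIT; vc=[9,3]
#10 0x9c→b9/s1 VC-HIT; vc=[5,3]

OUTCOME = VC-HIT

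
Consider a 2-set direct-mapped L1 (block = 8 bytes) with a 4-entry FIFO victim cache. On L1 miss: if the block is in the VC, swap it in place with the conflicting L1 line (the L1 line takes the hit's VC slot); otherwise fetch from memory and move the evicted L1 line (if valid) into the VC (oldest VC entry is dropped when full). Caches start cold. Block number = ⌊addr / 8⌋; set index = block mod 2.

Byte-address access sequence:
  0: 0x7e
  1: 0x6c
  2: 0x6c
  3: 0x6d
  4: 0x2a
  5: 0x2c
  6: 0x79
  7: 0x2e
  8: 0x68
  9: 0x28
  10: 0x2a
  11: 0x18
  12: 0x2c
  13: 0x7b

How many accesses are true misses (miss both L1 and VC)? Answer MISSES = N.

0: 0x7e (blk 15, set 1) → MISS  vc=[]
1: 0x6c (blk 13, set 1) → MISS  vc=[15]
2: 0x6c (blk 13, set 1) → L1-HIT  vc=[15]
3: 0x6d (blk 13, set 1) → L1-HIT  vc=[15]
4: 0x2a (blk 5, set 1) → MISS  vc=[15, 13]
5: 0x2c (blk 5, set 1) → L1-HIT  vc=[15, 13]
6: 0x79 (blk 15, set 1) → VC-HIT  vc=[5, 13]
7: 0x2e (blk 5, set 1) → VC-HIT  vc=[15, 13]
8: 0x68 (blk 13, set 1) → VC-HIT  vc=[15, 5]
9: 0x28 (blk 5, set 1) → VC-HIT  vc=[15, 13]
10: 0x2a (blk 5, set 1) → L1-HIT  vc=[15, 13]
11: 0x18 (blk 3, set 1) → MISS  vc=[15, 13, 5]
12: 0x2c (blk 5, set 1) → VC-HIT  vc=[15, 13, 3]
13: 0x7b (blk 15, set 1) → VC-HIT  vc=[5, 13, 3]

MISSES = 4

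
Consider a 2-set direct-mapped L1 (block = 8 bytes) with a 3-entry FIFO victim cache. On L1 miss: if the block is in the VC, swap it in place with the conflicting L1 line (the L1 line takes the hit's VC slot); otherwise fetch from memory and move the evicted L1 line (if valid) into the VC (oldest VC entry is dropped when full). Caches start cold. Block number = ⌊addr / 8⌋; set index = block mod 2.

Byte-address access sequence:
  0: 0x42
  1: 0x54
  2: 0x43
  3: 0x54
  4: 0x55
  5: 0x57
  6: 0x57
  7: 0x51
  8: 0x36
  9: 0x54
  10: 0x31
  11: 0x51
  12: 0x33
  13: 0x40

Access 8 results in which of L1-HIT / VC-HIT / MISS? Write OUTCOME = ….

OUTCOME = MISS

0: 0x42 (blk 8, set 0) → MISS  vc=[]
1: 0x54 (blk 10, set 0) → MISS  vc=[8]
2: 0x43 (blk 8, set 0) → VC-HIT  vc=[10]
3: 0x54 (blk 10, set 0) → VC-HIT  vc=[8]
4: 0x55 (blk 10, set 0) → L1-HIT  vc=[8]
5: 0x57 (blk 10, set 0) → L1-HIT  vc=[8]
6: 0x57 (blk 10, set 0) → L1-HIT  vc=[8]
7: 0x51 (blk 10, set 0) → L1-HIT  vc=[8]
8: 0x36 (blk 6, set 0) → MISS  vc=[8, 10]
9: 0x54 (blk 10, set 0) → VC-HIT  vc=[8, 6]
10: 0x31 (blk 6, set 0) → VC-HIT  vc=[8, 10]
11: 0x51 (blk 10, set 0) → VC-HIT  vc=[8, 6]
12: 0x33 (blk 6, set 0) → VC-HIT  vc=[8, 10]
13: 0x40 (blk 8, set 0) → VC-HIT  vc=[6, 10]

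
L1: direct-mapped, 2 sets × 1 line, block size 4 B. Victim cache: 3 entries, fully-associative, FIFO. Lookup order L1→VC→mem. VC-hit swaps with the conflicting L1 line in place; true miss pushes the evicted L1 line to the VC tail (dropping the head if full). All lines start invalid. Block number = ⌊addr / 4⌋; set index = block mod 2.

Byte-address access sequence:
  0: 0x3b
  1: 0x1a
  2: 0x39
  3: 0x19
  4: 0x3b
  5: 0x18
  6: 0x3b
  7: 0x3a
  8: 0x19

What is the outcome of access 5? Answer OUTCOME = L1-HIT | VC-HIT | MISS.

OUTCOME = VC-HIT

  [0] addr=0x3b blk=14 s=0: MISS | VC []
  [1] addr=0x1a blk=6 s=0: MISS | VC [14]
  [2] addr=0x39 blk=14 s=0: VC-HIT | VC [6]
  [3] addr=0x19 blk=6 s=0: VC-HIT | VC [14]
  [4] addr=0x3b blk=14 s=0: VC-HIT | VC [6]
  [5] addr=0x18 blk=6 s=0: VC-HIT | VC [14]
  [6] addr=0x3b blk=14 s=0: VC-HIT | VC [6]
  [7] addr=0x3a blk=14 s=0: L1-HIT | VC [6]
  [8] addr=0x19 blk=6 s=0: VC-HIT | VC [14]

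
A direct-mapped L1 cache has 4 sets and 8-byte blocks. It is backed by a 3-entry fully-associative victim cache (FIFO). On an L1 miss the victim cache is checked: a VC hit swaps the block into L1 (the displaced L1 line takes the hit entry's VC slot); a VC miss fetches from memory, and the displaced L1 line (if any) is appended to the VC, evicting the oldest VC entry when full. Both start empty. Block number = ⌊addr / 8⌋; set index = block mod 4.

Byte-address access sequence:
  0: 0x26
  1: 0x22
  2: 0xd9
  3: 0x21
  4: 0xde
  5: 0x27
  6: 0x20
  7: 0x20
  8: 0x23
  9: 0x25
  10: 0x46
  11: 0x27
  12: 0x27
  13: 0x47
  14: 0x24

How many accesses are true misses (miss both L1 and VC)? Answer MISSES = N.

MISSES = 3

#0 0x26→b4/s0 MISS; vc=[]
#1 0x22→b4/s0 L1-HIT; vc=[]
#2 0xd9→b27/s3 MISS; vc=[]
#3 0x21→b4/s0 L1-HIT; vc=[]
#4 0xde→b27/s3 L1-HIT; vc=[]
#5 0x27→b4/s0 L1-HIT; vc=[]
#6 0x20→b4/s0 L1-HIT; vc=[]
#7 0x20→b4/s0 L1-HIT; vc=[]
#8 0x23→b4/s0 L1-HIT; vc=[]
#9 0x25→b4/s0 L1-HIT; vc=[]
#10 0x46→b8/s0 MISS; vc=[4]
#11 0x27→b4/s0 VC-HIT; vc=[8]
#12 0x27→b4/s0 L1-HIT; vc=[8]
#13 0x47→b8/s0 VC-HIT; vc=[4]
#14 0x24→b4/s0 VC-HIT; vc=[8]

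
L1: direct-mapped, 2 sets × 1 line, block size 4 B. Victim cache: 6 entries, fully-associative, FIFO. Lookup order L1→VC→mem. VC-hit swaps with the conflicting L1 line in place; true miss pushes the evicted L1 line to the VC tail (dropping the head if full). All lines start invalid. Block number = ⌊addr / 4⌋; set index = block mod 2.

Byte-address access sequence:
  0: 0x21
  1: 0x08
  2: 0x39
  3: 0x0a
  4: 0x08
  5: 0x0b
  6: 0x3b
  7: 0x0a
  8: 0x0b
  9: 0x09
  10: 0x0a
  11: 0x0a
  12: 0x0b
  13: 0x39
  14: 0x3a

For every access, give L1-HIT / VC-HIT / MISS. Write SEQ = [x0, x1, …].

SEQ = [MISS, MISS, MISS, VC-HIT, L1-HIT, L1-HIT, VC-HIT, VC-HIT, L1-HIT, L1-HIT, L1-HIT, L1-HIT, L1-HIT, VC-HIT, L1-HIT]

0: 0x21 (blk 8, set 0) → MISS  vc=[]
1: 0x8 (blk 2, set 0) → MISS  vc=[8]
2: 0x39 (blk 14, set 0) → MISS  vc=[8, 2]
3: 0xa (blk 2, set 0) → VC-HIT  vc=[8, 14]
4: 0x8 (blk 2, set 0) → L1-HIT  vc=[8, 14]
5: 0xb (blk 2, set 0) → L1-HIT  vc=[8, 14]
6: 0x3b (blk 14, set 0) → VC-HIT  vc=[8, 2]
7: 0xa (blk 2, set 0) → VC-HIT  vc=[8, 14]
8: 0xb (blk 2, set 0) → L1-HIT  vc=[8, 14]
9: 0x9 (blk 2, set 0) → L1-HIT  vc=[8, 14]
10: 0xa (blk 2, set 0) → L1-HIT  vc=[8, 14]
11: 0xa (blk 2, set 0) → L1-HIT  vc=[8, 14]
12: 0xb (blk 2, set 0) → L1-HIT  vc=[8, 14]
13: 0x39 (blk 14, set 0) → VC-HIT  vc=[8, 2]
14: 0x3a (blk 14, set 0) → L1-HIT  vc=[8, 2]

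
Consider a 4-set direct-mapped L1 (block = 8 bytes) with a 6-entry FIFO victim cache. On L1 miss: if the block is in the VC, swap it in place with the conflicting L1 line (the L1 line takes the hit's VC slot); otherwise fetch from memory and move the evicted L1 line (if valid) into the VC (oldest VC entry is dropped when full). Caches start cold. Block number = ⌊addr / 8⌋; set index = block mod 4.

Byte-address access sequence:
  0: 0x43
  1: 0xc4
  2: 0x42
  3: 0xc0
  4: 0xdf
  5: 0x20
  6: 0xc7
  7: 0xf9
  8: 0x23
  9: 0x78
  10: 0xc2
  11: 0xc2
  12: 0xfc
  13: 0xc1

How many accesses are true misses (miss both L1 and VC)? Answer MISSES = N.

#0 0x43→b8/s0 MISS; vc=[]
#1 0xc4→b24/s0 MISS; vc=[8]
#2 0x42→b8/s0 VC-HIT; vc=[24]
#3 0xc0→b24/s0 VC-HIT; vc=[8]
#4 0xdf→b27/s3 MISS; vc=[8]
#5 0x20→b4/s0 MISS; vc=[8,24]
#6 0xc7→b24/s0 VC-HIT; vc=[8,4]
#7 0xf9→b31/s3 MISS; vc=[8,4,27]
#8 0x23→b4/s0 VC-HIT; vc=[8,24,27]
#9 0x78→b15/s3 MISS; vc=[8,24,27,31]
#10 0xc2→b24/s0 VC-HIT; vc=[8,4,27,31]
#11 0xc2→b24/s0 L1-HIT; vc=[8,4,27,31]
#12 0xfc→b31/s3 VC-HIT; vc=[8,4,27,15]
#13 0xc1→b24/s0 L1-HIT; vc=[8,4,27,15]

MISSES = 6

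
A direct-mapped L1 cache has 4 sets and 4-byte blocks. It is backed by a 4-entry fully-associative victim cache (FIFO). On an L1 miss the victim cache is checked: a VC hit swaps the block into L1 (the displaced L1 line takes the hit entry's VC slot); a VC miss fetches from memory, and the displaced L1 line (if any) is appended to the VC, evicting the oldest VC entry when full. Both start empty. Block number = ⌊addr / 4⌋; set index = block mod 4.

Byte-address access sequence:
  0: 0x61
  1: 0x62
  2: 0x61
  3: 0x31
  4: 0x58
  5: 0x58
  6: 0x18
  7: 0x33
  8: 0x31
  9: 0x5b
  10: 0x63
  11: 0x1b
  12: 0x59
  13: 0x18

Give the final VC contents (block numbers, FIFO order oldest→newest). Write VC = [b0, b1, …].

0: 0x61 (blk 24, set 0) → MISS  vc=[]
1: 0x62 (blk 24, set 0) → L1-HIT  vc=[]
2: 0x61 (blk 24, set 0) → L1-HIT  vc=[]
3: 0x31 (blk 12, set 0) → MISS  vc=[24]
4: 0x58 (blk 22, set 2) → MISS  vc=[24]
5: 0x58 (blk 22, set 2) → L1-HIT  vc=[24]
6: 0x18 (blk 6, set 2) → MISS  vc=[24, 22]
7: 0x33 (blk 12, set 0) → L1-HIT  vc=[24, 22]
8: 0x31 (blk 12, set 0) → L1-HIT  vc=[24, 22]
9: 0x5b (blk 22, set 2) → VC-HIT  vc=[24, 6]
10: 0x63 (blk 24, set 0) → VC-HIT  vc=[12, 6]
11: 0x1b (blk 6, set 2) → VC-HIT  vc=[12, 22]
12: 0x59 (blk 22, set 2) → VC-HIT  vc=[12, 6]
13: 0x18 (blk 6, set 2) → VC-HIT  vc=[12, 22]

VC = [12, 22]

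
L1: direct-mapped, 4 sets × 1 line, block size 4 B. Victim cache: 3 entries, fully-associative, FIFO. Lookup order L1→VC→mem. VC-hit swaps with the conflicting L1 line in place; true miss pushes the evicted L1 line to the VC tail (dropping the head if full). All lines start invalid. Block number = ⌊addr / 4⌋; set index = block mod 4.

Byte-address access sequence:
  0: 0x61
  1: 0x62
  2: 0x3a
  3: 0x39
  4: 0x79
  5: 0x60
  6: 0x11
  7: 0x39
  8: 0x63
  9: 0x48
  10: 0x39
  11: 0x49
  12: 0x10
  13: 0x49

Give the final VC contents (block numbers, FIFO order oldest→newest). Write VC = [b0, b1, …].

0: 0x61 (blk 24, set 0) → MISS  vc=[]
1: 0x62 (blk 24, set 0) → L1-HIT  vc=[]
2: 0x3a (blk 14, set 2) → MISS  vc=[]
3: 0x39 (blk 14, set 2) → L1-HIT  vc=[]
4: 0x79 (blk 30, set 2) → MISS  vc=[14]
5: 0x60 (blk 24, set 0) → L1-HIT  vc=[14]
6: 0x11 (blk 4, set 0) → MISS  vc=[14, 24]
7: 0x39 (blk 14, set 2) → VC-HIT  vc=[30, 24]
8: 0x63 (blk 24, set 0) → VC-HIT  vc=[30, 4]
9: 0x48 (blk 18, set 2) → MISS  vc=[30, 4, 14]
10: 0x39 (blk 14, set 2) → VC-HIT  vc=[30, 4, 18]
11: 0x49 (blk 18, set 2) → VC-HIT  vc=[30, 4, 14]
12: 0x10 (blk 4, set 0) → VC-HIT  vc=[30, 24, 14]
13: 0x49 (blk 18, set 2) → L1-HIT  vc=[30, 24, 14]

VC = [30, 24, 14]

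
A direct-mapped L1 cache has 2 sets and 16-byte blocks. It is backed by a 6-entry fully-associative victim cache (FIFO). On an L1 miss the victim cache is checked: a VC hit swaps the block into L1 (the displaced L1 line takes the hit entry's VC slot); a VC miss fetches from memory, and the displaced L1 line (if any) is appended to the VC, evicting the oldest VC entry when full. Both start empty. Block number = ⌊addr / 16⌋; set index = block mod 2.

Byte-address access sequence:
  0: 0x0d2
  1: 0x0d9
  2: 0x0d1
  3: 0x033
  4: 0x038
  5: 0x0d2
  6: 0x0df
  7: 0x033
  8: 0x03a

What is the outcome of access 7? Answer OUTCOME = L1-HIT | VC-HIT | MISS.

OUTCOME = VC-HIT

0: 0xd2 (blk 13, set 1) → MISS  vc=[]
1: 0xd9 (blk 13, set 1) → L1-HIT  vc=[]
2: 0xd1 (blk 13, set 1) → L1-HIT  vc=[]
3: 0x33 (blk 3, set 1) → MISS  vc=[13]
4: 0x38 (blk 3, set 1) → L1-HIT  vc=[13]
5: 0xd2 (blk 13, set 1) → VC-HIT  vc=[3]
6: 0xdf (blk 13, set 1) → L1-HIT  vc=[3]
7: 0x33 (blk 3, set 1) → VC-HIT  vc=[13]
8: 0x3a (blk 3, set 1) → L1-HIT  vc=[13]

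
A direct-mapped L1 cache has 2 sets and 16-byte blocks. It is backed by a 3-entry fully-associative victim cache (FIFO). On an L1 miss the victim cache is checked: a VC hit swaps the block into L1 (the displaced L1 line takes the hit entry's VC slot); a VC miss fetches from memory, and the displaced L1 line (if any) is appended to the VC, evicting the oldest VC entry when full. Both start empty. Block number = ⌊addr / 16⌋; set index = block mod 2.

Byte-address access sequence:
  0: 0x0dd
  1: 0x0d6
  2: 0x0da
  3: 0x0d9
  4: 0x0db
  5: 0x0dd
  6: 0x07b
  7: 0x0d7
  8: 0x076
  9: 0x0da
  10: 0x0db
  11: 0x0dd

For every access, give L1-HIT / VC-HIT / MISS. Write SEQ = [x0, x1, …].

SEQ = [MISS, L1-HIT, L1-HIT, L1-HIT, L1-HIT, L1-HIT, MISS, VC-HIT, VC-HIT, VC-HIT, L1-HIT, L1-HIT]

#0 0xdd→b13/s1 MISS; vc=[]
#1 0xd6→b13/s1 L1-HIT; vc=[]
#2 0xda→b13/s1 L1-HIT; vc=[]
#3 0xd9→b13/s1 L1-HIT; vc=[]
#4 0xdb→b13/s1 L1-HIT; vc=[]
#5 0xdd→b13/s1 L1-HIT; vc=[]
#6 0x7b→b7/s1 MISS; vc=[13]
#7 0xd7→b13/s1 VC-HIT; vc=[7]
#8 0x76→b7/s1 VC-HIT; vc=[13]
#9 0xda→b13/s1 VC-HIT; vc=[7]
#10 0xdb→b13/s1 L1-HIT; vc=[7]
#11 0xdd→b13/s1 L1-HIT; vc=[7]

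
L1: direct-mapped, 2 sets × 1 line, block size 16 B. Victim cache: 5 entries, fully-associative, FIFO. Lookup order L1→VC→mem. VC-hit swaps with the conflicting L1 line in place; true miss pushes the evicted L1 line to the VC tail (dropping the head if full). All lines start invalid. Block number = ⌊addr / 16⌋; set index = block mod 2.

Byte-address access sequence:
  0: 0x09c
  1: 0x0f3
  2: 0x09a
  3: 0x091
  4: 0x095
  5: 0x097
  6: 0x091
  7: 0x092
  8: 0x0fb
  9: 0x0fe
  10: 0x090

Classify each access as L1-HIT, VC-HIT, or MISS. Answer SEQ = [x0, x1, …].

SEQ = [MISS, MISS, VC-HIT, L1-HIT, L1-HIT, L1-HIT, L1-HIT, L1-HIT, VC-HIT, L1-HIT, VC-HIT]

0: 0x9c (blk 9, set 1) → MISS  vc=[]
1: 0xf3 (blk 15, set 1) → MISS  vc=[9]
2: 0x9a (blk 9, set 1) → VC-HIT  vc=[15]
3: 0x91 (blk 9, set 1) → L1-HIT  vc=[15]
4: 0x95 (blk 9, set 1) → L1-HIT  vc=[15]
5: 0x97 (blk 9, set 1) → L1-HIT  vc=[15]
6: 0x91 (blk 9, set 1) → L1-HIT  vc=[15]
7: 0x92 (blk 9, set 1) → L1-HIT  vc=[15]
8: 0xfb (blk 15, set 1) → VC-HIT  vc=[9]
9: 0xfe (blk 15, set 1) → L1-HIT  vc=[9]
10: 0x90 (blk 9, set 1) → VC-HIT  vc=[15]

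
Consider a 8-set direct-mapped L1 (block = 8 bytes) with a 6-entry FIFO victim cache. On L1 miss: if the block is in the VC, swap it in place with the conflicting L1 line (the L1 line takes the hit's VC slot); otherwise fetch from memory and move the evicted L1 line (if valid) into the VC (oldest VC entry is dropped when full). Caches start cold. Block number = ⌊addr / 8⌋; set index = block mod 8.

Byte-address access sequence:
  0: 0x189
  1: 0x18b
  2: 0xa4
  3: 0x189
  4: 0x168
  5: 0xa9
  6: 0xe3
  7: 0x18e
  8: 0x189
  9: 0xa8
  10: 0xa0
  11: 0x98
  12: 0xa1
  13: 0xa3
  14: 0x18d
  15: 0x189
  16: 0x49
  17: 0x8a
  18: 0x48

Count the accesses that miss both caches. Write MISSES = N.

MISSES = 8

0: 0x189 (blk 49, set 1) → MISS  vc=[]
1: 0x18b (blk 49, set 1) → L1-HIT  vc=[]
2: 0xa4 (blk 20, set 4) → MISS  vc=[]
3: 0x189 (blk 49, set 1) → L1-HIT  vc=[]
4: 0x168 (blk 45, set 5) → MISS  vc=[]
5: 0xa9 (blk 21, set 5) → MISS  vc=[45]
6: 0xe3 (blk 28, set 4) → MISS  vc=[45, 20]
7: 0x18e (blk 49, set 1) → L1-HIT  vc=[45, 20]
8: 0x189 (blk 49, set 1) → L1-HIT  vc=[45, 20]
9: 0xa8 (blk 21, set 5) → L1-HIT  vc=[45, 20]
10: 0xa0 (blk 20, set 4) → VC-HIT  vc=[45, 28]
11: 0x98 (blk 19, set 3) → MISS  vc=[45, 28]
12: 0xa1 (blk 20, set 4) → L1-HIT  vc=[45, 28]
13: 0xa3 (blk 20, set 4) → L1-HIT  vc=[45, 28]
14: 0x18d (blk 49, set 1) → L1-HIT  vc=[45, 28]
15: 0x189 (blk 49, set 1) → L1-HIT  vc=[45, 28]
16: 0x49 (blk 9, set 1) → MISS  vc=[45, 28, 49]
17: 0x8a (blk 17, set 1) → MISS  vc=[45, 28, 49, 9]
18: 0x48 (blk 9, set 1) → VC-HIT  vc=[45, 28, 49, 17]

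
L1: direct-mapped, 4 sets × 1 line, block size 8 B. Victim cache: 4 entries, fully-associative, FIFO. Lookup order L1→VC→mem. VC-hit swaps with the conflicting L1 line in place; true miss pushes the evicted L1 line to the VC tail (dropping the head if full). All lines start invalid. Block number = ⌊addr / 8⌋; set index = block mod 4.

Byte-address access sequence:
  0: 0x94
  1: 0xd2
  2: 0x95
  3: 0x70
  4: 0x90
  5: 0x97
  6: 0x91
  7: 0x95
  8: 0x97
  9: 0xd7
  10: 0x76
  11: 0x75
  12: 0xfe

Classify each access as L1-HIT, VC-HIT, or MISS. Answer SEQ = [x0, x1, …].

SEQ = [MISS, MISS, VC-HIT, MISS, VC-HIT, L1-HIT, L1-HIT, L1-HIT, L1-HIT, VC-HIT, VC-HIT, L1-HIT, MISS]

#0 0x94→b18/s2 MISS; vc=[]
#1 0xd2→b26/s2 MISS; vc=[18]
#2 0x95→b18/s2 VC-HIT; vc=[26]
#3 0x70→b14/s2 MISS; vc=[26,18]
#4 0x90→b18/s2 VC-HIT; vc=[26,14]
#5 0x97→b18/s2 L1-HIT; vc=[26,14]
#6 0x91→b18/s2 L1-HIT; vc=[26,14]
#7 0x95→b18/s2 L1-HIT; vc=[26,14]
#8 0x97→b18/s2 L1-HIT; vc=[26,14]
#9 0xd7→b26/s2 VC-HIT; vc=[18,14]
#10 0x76→b14/s2 VC-HIT; vc=[18,26]
#11 0x75→b14/s2 L1-HIT; vc=[18,26]
#12 0xfe→b31/s3 MISS; vc=[18,26]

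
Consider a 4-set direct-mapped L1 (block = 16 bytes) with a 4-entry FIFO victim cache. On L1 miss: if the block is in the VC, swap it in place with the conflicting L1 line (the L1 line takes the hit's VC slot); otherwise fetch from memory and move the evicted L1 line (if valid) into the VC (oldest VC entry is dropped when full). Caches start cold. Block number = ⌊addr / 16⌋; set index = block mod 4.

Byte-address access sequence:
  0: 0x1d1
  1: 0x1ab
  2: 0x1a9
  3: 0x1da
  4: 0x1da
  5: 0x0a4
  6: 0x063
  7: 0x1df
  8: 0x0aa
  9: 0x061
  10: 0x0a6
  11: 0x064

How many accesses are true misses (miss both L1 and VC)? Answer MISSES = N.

MISSES = 4

0: 0x1d1 (blk 29, set 1) → MISS  vc=[]
1: 0x1ab (blk 26, set 2) → MISS  vc=[]
2: 0x1a9 (blk 26, set 2) → L1-HIT  vc=[]
3: 0x1da (blk 29, set 1) → L1-HIT  vc=[]
4: 0x1da (blk 29, set 1) → L1-HIT  vc=[]
5: 0xa4 (blk 10, set 2) → MISS  vc=[26]
6: 0x63 (blk 6, set 2) → MISS  vc=[26, 10]
7: 0x1df (blk 29, set 1) → L1-HIT  vc=[26, 10]
8: 0xaa (blk 10, set 2) → VC-HIT  vc=[26, 6]
9: 0x61 (blk 6, set 2) → VC-HIT  vc=[26, 10]
10: 0xa6 (blk 10, set 2) → VC-HIT  vc=[26, 6]
11: 0x64 (blk 6, set 2) → VC-HIT  vc=[26, 10]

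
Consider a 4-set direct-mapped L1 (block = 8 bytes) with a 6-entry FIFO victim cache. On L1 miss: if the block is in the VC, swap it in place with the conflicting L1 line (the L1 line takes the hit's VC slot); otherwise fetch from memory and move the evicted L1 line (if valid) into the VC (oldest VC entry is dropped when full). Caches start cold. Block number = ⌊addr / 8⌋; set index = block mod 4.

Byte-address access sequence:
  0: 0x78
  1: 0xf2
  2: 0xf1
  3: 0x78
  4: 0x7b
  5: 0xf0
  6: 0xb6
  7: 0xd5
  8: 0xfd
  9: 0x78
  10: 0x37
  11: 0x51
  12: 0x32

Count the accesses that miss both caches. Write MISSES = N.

MISSES = 7

#0 0x78→b15/s3 MISS; vc=[]
#1 0xf2→b30/s2 MISS; vc=[]
#2 0xf1→b30/s2 L1-HIT; vc=[]
#3 0x78→b15/s3 L1-HIT; vc=[]
#4 0x7b→b15/s3 L1-HIT; vc=[]
#5 0xf0→b30/s2 L1-HIT; vc=[]
#6 0xb6→b22/s2 MISS; vc=[30]
#7 0xd5→b26/s2 MISS; vc=[30,22]
#8 0xfd→b31/s3 MISS; vc=[30,22,15]
#9 0x78→b15/s3 VC-HIT; vc=[30,22,31]
#10 0x37→b6/s2 MISS; vc=[30,22,31,26]
#11 0x51→b10/s2 MISS; vc=[30,22,31,26,6]
#12 0x32→b6/s2 VC-HIT; vc=[30,22,31,26,10]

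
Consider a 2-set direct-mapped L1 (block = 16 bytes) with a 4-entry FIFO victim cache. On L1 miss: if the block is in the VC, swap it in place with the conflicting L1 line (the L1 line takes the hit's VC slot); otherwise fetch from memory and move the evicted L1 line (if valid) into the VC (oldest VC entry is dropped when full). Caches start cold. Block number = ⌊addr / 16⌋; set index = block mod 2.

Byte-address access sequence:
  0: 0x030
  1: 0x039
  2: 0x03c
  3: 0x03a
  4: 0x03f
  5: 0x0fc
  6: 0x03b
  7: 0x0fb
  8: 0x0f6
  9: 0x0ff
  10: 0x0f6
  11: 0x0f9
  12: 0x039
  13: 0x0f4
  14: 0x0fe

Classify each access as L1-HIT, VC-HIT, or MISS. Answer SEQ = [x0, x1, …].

0: 0x30 (blk 3, set 1) → MISS  vc=[]
1: 0x39 (blk 3, set 1) → L1-HIT  vc=[]
2: 0x3c (blk 3, set 1) → L1-HIT  vc=[]
3: 0x3a (blk 3, set 1) → L1-HIT  vc=[]
4: 0x3f (blk 3, set 1) → L1-HIT  vc=[]
5: 0xfc (blk 15, set 1) → MISS  vc=[3]
6: 0x3b (blk 3, set 1) → VC-HIT  vc=[15]
7: 0xfb (blk 15, set 1) → VC-HIT  vc=[3]
8: 0xf6 (blk 15, set 1) → L1-HIT  vc=[3]
9: 0xff (blk 15, set 1) → L1-HIT  vc=[3]
10: 0xf6 (blk 15, set 1) → L1-HIT  vc=[3]
11: 0xf9 (blk 15, set 1) → L1-HIT  vc=[3]
12: 0x39 (blk 3, set 1) → VC-HIT  vc=[15]
13: 0xf4 (blk 15, set 1) → VC-HIT  vc=[3]
14: 0xfe (blk 15, set 1) → L1-HIT  vc=[3]

SEQ = [MISS, L1-HIT, L1-HIT, L1-HIT, L1-HIT, MISS, VC-HIT, VC-HIT, L1-HIT, L1-HIT, L1-HIT, L1-HIT, VC-HIT, VC-HIT, L1-HIT]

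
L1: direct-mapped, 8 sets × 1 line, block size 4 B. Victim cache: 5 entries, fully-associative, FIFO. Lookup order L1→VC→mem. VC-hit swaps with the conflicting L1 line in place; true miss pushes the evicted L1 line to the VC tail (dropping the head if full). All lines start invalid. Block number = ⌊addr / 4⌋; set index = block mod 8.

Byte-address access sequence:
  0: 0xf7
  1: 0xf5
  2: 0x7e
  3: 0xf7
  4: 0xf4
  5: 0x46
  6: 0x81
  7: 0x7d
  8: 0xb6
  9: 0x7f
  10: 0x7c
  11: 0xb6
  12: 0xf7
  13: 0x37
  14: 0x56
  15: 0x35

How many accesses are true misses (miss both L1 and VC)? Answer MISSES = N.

  [0] addr=0xf7 blk=61 s=5: MISS | VC []
  [1] addr=0xf5 blk=61 s=5: L1-HIT | VC []
  [2] addr=0x7e blk=31 s=7: MISS | VC []
  [3] addr=0xf7 blk=61 s=5: L1-HIT | VC []
  [4] addr=0xf4 blk=61 s=5: L1-HIT | VC []
  [5] addr=0x46 blk=17 s=1: MISS | VC []
  [6] addr=0x81 blk=32 s=0: MISS | VC []
  [7] addr=0x7d blk=31 s=7: L1-HIT | VC []
  [8] addr=0xb6 blk=45 s=5: MISS | VC [61]
  [9] addr=0x7f blk=31 s=7: L1-HIT | VC [61]
  [10] addr=0x7c blk=31 s=7: L1-HIT | VC [61]
  [11] addr=0xb6 blk=45 s=5: L1-HIT | VC [61]
  [12] addr=0xf7 blk=61 s=5: VC-HIT | VC [45]
  [13] addr=0x37 blk=13 s=5: MISS | VC [45, 61]
  [14] addr=0x56 blk=21 s=5: MISS | VC [45, 61, 13]
  [15] addr=0x35 blk=13 s=5: VC-HIT | VC [45, 61, 21]

MISSES = 7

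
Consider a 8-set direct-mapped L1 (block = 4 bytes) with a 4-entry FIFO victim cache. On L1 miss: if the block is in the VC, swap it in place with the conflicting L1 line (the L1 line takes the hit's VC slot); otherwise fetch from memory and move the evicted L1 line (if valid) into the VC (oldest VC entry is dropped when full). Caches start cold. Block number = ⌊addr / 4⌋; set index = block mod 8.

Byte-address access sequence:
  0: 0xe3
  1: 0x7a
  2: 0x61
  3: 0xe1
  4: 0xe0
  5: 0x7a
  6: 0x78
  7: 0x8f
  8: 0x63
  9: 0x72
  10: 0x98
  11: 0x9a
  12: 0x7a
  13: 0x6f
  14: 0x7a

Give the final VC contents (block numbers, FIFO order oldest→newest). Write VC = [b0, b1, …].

VC = [56, 38, 35]

0: 0xe3 (blk 56, set 0) → MISS  vc=[]
1: 0x7a (blk 30, set 6) → MISS  vc=[]
2: 0x61 (blk 24, set 0) → MISS  vc=[56]
3: 0xe1 (blk 56, set 0) → VC-HIT  vc=[24]
4: 0xe0 (blk 56, set 0) → L1-HIT  vc=[24]
5: 0x7a (blk 30, set 6) → L1-HIT  vc=[24]
6: 0x78 (blk 30, set 6) → L1-HIT  vc=[24]
7: 0x8f (blk 35, set 3) → MISS  vc=[24]
8: 0x63 (blk 24, set 0) → VC-HIT  vc=[56]
9: 0x72 (blk 28, set 4) → MISS  vc=[56]
10: 0x98 (blk 38, set 6) → MISS  vc=[56, 30]
11: 0x9a (blk 38, set 6) → L1-HIT  vc=[56, 30]
12: 0x7a (blk 30, set 6) → VC-HIT  vc=[56, 38]
13: 0x6f (blk 27, set 3) → MISS  vc=[56, 38, 35]
14: 0x7a (blk 30, set 6) → L1-HIT  vc=[56, 38, 35]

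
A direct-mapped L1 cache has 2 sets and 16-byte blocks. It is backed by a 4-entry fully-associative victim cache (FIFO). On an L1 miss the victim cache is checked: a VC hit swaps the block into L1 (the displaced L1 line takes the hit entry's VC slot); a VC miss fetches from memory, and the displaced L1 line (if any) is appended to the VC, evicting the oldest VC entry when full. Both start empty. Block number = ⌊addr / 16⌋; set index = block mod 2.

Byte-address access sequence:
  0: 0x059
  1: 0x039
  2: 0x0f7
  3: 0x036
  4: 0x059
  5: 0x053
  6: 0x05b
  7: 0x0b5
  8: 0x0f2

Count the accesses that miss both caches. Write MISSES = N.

MISSES = 4

  [0] addr=0x59 blk=5 s=1: MISS | VC []
  [1] addr=0x39 blk=3 s=1: MISS | VC [5]
  [2] addr=0xf7 blk=15 s=1: MISS | VC [5, 3]
  [3] addr=0x36 blk=3 s=1: VC-HIT | VC [5, 15]
  [4] addr=0x59 blk=5 s=1: VC-HIT | VC [3, 15]
  [5] addr=0x53 blk=5 s=1: L1-HIT | VC [3, 15]
  [6] addr=0x5b blk=5 s=1: L1-HIT | VC [3, 15]
  [7] addr=0xb5 blk=11 s=1: MISS | VC [3, 15, 5]
  [8] addr=0xf2 blk=15 s=1: VC-HIT | VC [3, 11, 5]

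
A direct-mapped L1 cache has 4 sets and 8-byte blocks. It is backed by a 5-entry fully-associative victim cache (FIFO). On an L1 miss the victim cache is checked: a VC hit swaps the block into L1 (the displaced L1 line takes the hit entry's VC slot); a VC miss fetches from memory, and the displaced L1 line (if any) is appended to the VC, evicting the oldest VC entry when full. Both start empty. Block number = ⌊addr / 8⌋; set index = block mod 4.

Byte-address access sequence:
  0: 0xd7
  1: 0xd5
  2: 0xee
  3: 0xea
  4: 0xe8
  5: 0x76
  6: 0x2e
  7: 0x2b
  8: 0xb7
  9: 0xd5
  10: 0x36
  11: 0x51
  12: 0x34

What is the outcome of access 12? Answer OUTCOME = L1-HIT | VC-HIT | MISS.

OUTCOME = VC-HIT

  [0] addr=0xd7 blk=26 s=2: MISS | VC []
  [1] addr=0xd5 blk=26 s=2: L1-HIT | VC []
  [2] addr=0xee blk=29 s=1: MISS | VC []
  [3] addr=0xea blk=29 s=1: L1-HIT | VC []
  [4] addr=0xe8 blk=29 s=1: L1-HIT | VC []
  [5] addr=0x76 blk=14 s=2: MISS | VC [26]
  [6] addr=0x2e blk=5 s=1: MISS | VC [26, 29]
  [7] addr=0x2b blk=5 s=1: L1-HIT | VC [26, 29]
  [8] addr=0xb7 blk=22 s=2: MISS | VC [26, 29, 14]
  [9] addr=0xd5 blk=26 s=2: VC-HIT | VC [22, 29, 14]
  [10] addr=0x36 blk=6 s=2: MISS | VC [22, 29, 14, 26]
  [11] addr=0x51 blk=10 s=2: MISS | VC [22, 29, 14, 26, 6]
  [12] addr=0x34 blk=6 s=2: VC-HIT | VC [22, 29, 14, 26, 10]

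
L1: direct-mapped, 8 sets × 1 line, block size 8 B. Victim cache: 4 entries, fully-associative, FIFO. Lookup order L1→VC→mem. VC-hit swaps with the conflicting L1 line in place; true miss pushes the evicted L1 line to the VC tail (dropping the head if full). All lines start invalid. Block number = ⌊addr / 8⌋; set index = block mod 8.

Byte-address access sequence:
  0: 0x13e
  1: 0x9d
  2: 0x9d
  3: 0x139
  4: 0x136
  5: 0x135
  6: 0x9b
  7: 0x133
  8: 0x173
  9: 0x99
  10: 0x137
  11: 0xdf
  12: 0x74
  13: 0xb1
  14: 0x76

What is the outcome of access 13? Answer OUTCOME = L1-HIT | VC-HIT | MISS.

OUTCOME = MISS

0: 0x13e (blk 39, set 7) → MISS  vc=[]
1: 0x9d (blk 19, set 3) → MISS  vc=[]
2: 0x9d (blk 19, set 3) → L1-HIT  vc=[]
3: 0x139 (blk 39, set 7) → L1-HIT  vc=[]
4: 0x136 (blk 38, set 6) → MISS  vc=[]
5: 0x135 (blk 38, set 6) → L1-HIT  vc=[]
6: 0x9b (blk 19, set 3) → L1-HIT  vc=[]
7: 0x133 (blk 38, set 6) → L1-HIT  vc=[]
8: 0x173 (blk 46, set 6) → MISS  vc=[38]
9: 0x99 (blk 19, set 3) → L1-HIT  vc=[38]
10: 0x137 (blk 38, set 6) → VC-HIT  vc=[46]
11: 0xdf (blk 27, set 3) → MISS  vc=[46, 19]
12: 0x74 (blk 14, set 6) → MISS  vc=[46, 19, 38]
13: 0xb1 (blk 22, set 6) → MISS  vc=[46, 19, 38, 14]
14: 0x76 (blk 14, set 6) → VC-HIT  vc=[46, 19, 38, 22]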